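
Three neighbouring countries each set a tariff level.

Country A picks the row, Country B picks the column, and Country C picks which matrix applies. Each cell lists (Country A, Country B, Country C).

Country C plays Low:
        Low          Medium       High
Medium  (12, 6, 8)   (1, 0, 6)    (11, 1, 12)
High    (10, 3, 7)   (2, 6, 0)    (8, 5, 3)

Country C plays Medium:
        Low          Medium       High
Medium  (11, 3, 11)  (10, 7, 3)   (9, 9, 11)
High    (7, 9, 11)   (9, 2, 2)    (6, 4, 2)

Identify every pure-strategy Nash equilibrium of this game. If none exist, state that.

This game has no pure Nash equilibrium.

For each strategy profile, look for a profitable unilateral deviation.
(Medium, Low, Low): Country C can switch to Medium (8 → 11). Not NE.
(Medium, Low, Medium): Country B can switch to Medium (3 → 7). Not NE.
(Medium, Medium, Low): Country A can switch to High (1 → 2). Not NE.
(Medium, Medium, Medium): Country B can switch to High (7 → 9). Not NE.
(Medium, High, Low): Country B can switch to Low (1 → 6). Not NE.
(Medium, High, Medium): Country C can switch to Low (11 → 12). Not NE.
(High, Low, Low): Country A can switch to Medium (10 → 12). Not NE.
(High, Low, Medium): Country A can switch to Medium (7 → 11). Not NE.
(High, Medium, Low): Country C can switch to Medium (0 → 2). Not NE.
(High, Medium, Medium): Country A can switch to Medium (9 → 10). Not NE.
(High, High, Low): Country A can switch to Medium (8 → 11). Not NE.
(High, High, Medium): Country A can switch to Medium (6 → 9). Not NE.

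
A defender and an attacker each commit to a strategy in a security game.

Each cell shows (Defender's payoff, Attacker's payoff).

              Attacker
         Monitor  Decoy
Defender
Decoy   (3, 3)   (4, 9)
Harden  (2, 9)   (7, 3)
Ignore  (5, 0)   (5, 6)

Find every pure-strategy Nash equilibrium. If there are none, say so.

Check each profile: it is a Nash equilibrium iff no player can strictly gain by switching unilaterally.
(Decoy, Monitor): Defender can switch to Ignore (3 → 5). Not NE.
(Decoy, Decoy): Defender can switch to Harden (4 → 7). Not NE.
(Harden, Monitor): Defender can switch to Decoy (2 → 3). Not NE.
(Harden, Decoy): Attacker can switch to Monitor (3 → 9). Not NE.
(Ignore, Monitor): Attacker can switch to Decoy (0 → 6). Not NE.
(Ignore, Decoy): Defender can switch to Harden (5 → 7). Not NE.

This game has no pure Nash equilibrium.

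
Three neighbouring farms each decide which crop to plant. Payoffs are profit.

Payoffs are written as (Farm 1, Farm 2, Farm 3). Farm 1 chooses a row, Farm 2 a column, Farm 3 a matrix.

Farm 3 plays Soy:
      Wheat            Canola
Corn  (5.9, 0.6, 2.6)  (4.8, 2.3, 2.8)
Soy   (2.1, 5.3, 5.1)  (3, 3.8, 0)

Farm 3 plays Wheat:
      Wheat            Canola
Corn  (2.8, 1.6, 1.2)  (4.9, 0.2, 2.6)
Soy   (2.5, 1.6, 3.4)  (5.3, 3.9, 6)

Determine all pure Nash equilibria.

Pure-strategy Nash equilibria: (Corn, Canola, Soy) and (Soy, Canola, Wheat)

Farm 1 against (Wheat, Soy): payoffs 5.9, 2.1 → best response Corn.
Farm 1 against (Wheat, Wheat): payoffs 2.8, 2.5 → best response Corn.
Farm 1 against (Canola, Soy): payoffs 4.8, 3 → best response Corn.
Farm 1 against (Canola, Wheat): payoffs 4.9, 5.3 → best response Soy.
Farm 2 against (Corn, Soy): payoffs 0.6, 2.3 → best response Canola.
Farm 2 against (Corn, Wheat): payoffs 1.6, 0.2 → best response Wheat.
Farm 2 against (Soy, Soy): payoffs 5.3, 3.8 → best response Wheat.
Farm 2 against (Soy, Wheat): payoffs 1.6, 3.9 → best response Canola.
Farm 3 against (Corn, Wheat): payoffs 2.6, 1.2 → best response Soy.
Farm 3 against (Corn, Canola): payoffs 2.8, 2.6 → best response Soy.
Farm 3 against (Soy, Wheat): payoffs 5.1, 3.4 → best response Soy.
Farm 3 against (Soy, Canola): payoffs 0, 6 → best response Wheat.
Mutual best responses: (Corn, Canola, Soy); (Soy, Canola, Wheat).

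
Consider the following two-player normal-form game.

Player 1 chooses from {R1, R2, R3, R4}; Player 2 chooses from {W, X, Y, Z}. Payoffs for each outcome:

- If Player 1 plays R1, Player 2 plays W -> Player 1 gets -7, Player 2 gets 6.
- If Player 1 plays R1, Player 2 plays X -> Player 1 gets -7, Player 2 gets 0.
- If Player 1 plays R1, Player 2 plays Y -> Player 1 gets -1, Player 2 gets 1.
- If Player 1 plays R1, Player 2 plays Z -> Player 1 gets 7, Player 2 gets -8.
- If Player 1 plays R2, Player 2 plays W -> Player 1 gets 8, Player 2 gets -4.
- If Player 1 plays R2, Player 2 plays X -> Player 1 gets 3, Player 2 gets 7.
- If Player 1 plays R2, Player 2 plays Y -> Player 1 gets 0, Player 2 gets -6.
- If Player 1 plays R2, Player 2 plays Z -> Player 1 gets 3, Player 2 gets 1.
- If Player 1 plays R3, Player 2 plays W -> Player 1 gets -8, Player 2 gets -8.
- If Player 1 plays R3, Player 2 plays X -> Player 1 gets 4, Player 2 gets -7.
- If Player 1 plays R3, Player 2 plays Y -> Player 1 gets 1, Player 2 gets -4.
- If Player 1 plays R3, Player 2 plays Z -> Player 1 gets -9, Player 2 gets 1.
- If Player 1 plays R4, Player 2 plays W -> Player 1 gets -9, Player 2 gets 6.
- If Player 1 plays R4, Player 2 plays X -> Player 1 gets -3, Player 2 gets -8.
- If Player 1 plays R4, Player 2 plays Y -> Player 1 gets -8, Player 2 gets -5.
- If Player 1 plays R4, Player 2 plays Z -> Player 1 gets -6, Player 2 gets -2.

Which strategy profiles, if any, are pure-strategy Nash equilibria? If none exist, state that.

For each player, find the best response to each opponent profile; mutual best responses are the pure NE.
Player 1 against W: payoffs -7, 8, -8, -9 → best response R2.
Player 1 against X: payoffs -7, 3, 4, -3 → best response R3.
Player 1 against Y: payoffs -1, 0, 1, -8 → best response R3.
Player 1 against Z: payoffs 7, 3, -9, -6 → best response R1.
Player 2 against R1: payoffs 6, 0, 1, -8 → best response W.
Player 2 against R2: payoffs -4, 7, -6, 1 → best response X.
Player 2 against R3: payoffs -8, -7, -4, 1 → best response Z.
Player 2 against R4: payoffs 6, -8, -5, -2 → best response W.
No profile is a mutual best response for all players.

This game has no pure Nash equilibrium.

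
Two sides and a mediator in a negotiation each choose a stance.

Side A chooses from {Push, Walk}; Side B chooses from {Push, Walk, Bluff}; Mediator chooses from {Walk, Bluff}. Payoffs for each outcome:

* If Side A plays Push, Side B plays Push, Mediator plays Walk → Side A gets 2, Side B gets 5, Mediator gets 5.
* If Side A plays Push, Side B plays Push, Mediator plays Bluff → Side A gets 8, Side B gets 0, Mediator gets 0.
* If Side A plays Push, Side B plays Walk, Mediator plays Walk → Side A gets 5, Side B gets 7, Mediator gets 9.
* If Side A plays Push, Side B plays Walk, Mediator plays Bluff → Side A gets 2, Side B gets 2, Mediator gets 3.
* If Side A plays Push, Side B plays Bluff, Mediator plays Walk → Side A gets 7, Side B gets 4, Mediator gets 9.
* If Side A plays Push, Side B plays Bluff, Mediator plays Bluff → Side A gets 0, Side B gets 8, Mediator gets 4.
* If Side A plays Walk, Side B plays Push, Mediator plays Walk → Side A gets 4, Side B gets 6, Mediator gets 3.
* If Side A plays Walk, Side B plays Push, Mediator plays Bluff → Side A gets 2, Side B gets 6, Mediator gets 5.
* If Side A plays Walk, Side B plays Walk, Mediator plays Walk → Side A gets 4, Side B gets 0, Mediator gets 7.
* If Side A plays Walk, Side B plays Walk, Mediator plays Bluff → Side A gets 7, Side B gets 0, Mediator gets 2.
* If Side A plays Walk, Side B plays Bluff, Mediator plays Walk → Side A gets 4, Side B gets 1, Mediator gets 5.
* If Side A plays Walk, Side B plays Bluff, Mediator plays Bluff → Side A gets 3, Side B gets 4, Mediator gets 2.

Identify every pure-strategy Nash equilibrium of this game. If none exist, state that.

(Push, Walk, Walk)

(Push, Push, Walk): Side A can switch to Walk (2 → 4). Not NE.
(Push, Push, Bluff): Side B can switch to Walk (0 → 2). Not NE.
(Push, Walk, Walk): Side A gets 5, best alternative 4; Side B gets 7, best alternative 5; Mediator gets 9, best alternative 3. No profitable deviation — NE.
(Push, Walk, Bluff): Side A can switch to Walk (2 → 7). Not NE.
(Push, Bluff, Walk): Side B can switch to Push (4 → 5). Not NE.
(Push, Bluff, Bluff): Side A can switch to Walk (0 → 3). Not NE.
(Walk, Push, Walk): Mediator can switch to Bluff (3 → 5). Not NE.
(Walk, Push, Bluff): Side A can switch to Push (2 → 8). Not NE.
(Walk, Walk, Walk): Side A can switch to Push (4 → 5). Not NE.
(The remaining 3 profiles each have a profitable deviation by the same check.)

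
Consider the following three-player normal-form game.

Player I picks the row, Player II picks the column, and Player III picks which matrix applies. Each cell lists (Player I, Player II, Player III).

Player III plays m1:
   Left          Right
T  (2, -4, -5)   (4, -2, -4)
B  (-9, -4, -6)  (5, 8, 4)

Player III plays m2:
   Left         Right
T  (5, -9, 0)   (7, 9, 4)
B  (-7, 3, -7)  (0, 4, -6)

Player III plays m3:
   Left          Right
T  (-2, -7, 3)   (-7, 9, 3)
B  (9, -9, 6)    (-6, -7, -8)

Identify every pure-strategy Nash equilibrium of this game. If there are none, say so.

Pure-strategy Nash equilibria: (T, Right, m2), (B, Right, m1)

Player I against (Left, m1): payoffs 2, -9 → best response T.
Player I against (Left, m2): payoffs 5, -7 → best response T.
Player I against (Left, m3): payoffs -2, 9 → best response B.
Player I against (Right, m1): payoffs 4, 5 → best response B.
Player I against (Right, m2): payoffs 7, 0 → best response T.
Player I against (Right, m3): payoffs -7, -6 → best response B.
Player II against (T, m1): payoffs -4, -2 → best response Right.
Player II against (T, m2): payoffs -9, 9 → best response Right.
Player II against (T, m3): payoffs -7, 9 → best response Right.
Player II against (B, m1): payoffs -4, 8 → best response Right.
Player II against (B, m2): payoffs 3, 4 → best response Right.
Player II against (B, m3): payoffs -9, -7 → best response Right.
Player III against (T, Left): payoffs -5, 0, 3 → best response m3.
Player III against (T, Right): payoffs -4, 4, 3 → best response m2.
Player III against (B, Left): payoffs -6, -7, 6 → best response m3.
Player III against (B, Right): payoffs 4, -6, -8 → best response m1.
Mutual best responses: (T, Right, m2); (B, Right, m1).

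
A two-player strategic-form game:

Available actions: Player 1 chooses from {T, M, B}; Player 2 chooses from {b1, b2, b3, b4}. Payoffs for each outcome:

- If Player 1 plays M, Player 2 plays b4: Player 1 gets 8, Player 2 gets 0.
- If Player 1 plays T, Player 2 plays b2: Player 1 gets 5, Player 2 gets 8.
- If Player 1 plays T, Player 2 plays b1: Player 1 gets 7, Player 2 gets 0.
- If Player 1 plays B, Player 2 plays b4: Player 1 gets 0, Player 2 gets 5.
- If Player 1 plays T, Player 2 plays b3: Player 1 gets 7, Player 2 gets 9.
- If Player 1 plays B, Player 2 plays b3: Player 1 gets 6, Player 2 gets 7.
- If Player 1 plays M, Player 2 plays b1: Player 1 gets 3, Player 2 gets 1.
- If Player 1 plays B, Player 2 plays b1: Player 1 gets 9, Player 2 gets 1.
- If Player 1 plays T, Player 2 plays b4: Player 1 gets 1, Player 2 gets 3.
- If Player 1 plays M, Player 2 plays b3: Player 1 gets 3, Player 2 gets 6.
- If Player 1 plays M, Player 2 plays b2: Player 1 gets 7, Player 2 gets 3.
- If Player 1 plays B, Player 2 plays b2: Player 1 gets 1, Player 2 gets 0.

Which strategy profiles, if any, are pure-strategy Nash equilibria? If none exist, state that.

Player 1 against b1: payoffs 7, 3, 9 → best response B.
Player 1 against b2: payoffs 5, 7, 1 → best response M.
Player 1 against b3: payoffs 7, 3, 6 → best response T.
Player 1 against b4: payoffs 1, 8, 0 → best response M.
Player 2 against T: payoffs 0, 8, 9, 3 → best response b3.
Player 2 against M: payoffs 1, 3, 6, 0 → best response b3.
Player 2 against B: payoffs 1, 0, 7, 5 → best response b3.
Mutual best responses: (T, b3).

Pure NE: (T, b3)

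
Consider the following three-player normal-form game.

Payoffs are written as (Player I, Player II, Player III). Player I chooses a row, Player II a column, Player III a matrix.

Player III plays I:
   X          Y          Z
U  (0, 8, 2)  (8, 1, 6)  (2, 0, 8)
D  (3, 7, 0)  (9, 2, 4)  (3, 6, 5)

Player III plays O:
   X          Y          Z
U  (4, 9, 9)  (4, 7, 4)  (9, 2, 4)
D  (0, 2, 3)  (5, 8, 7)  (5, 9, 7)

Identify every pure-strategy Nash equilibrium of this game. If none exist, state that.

(U, X, O)

Check each profile: it is a Nash equilibrium iff no player can strictly gain by switching unilaterally.
(U, X, I): Player I can switch to D (0 → 3). Not NE.
(U, X, O): Player I gets 4, best alternative 0; Player II gets 9, best alternative 7; Player III gets 9, best alternative 2. No profitable deviation — NE.
(U, Y, I): Player I can switch to D (8 → 9). Not NE.
(U, Y, O): Player I can switch to D (4 → 5). Not NE.
(U, Z, I): Player I can switch to D (2 → 3). Not NE.
(U, Z, O): Player II can switch to X (2 → 9). Not NE.
(D, X, I): Player III can switch to O (0 → 3). Not NE.
(The remaining 5 profiles each have a profitable deviation by the same check.)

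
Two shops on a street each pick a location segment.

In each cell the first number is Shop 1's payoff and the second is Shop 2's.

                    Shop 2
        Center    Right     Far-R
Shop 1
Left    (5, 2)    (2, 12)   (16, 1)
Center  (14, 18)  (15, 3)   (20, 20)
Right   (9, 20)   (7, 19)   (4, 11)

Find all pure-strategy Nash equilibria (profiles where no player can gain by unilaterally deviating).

Check each profile: it is a Nash equilibrium iff no player can strictly gain by switching unilaterally.
(Left, Center): Shop 1 can switch to Center (5 → 14). Not NE.
(Left, Right): Shop 1 can switch to Center (2 → 15). Not NE.
(Left, Far-R): Shop 1 can switch to Center (16 → 20). Not NE.
(Center, Center): Shop 2 can switch to Far-R (18 → 20). Not NE.
(Center, Right): Shop 2 can switch to Center (3 → 18). Not NE.
(Center, Far-R): Shop 1 gets 20, best alternative 16; Shop 2 gets 20, best alternative 18. No profitable deviation — NE.
(Right, Center): Shop 1 can switch to Center (9 → 14). Not NE.
(Right, Right): Shop 1 can switch to Center (7 → 15). Not NE.
(Right, Far-R): Shop 1 can switch to Left (4 → 16). Not NE.

(Center, Far-R)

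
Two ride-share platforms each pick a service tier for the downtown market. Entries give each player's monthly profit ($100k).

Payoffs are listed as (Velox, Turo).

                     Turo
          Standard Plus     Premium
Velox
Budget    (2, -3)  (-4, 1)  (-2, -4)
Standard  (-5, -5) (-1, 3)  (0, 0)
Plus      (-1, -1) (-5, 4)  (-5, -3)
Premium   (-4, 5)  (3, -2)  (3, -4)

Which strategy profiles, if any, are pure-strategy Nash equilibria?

No pure-strategy Nash equilibrium.

For each player, find the best response to each opponent profile; mutual best responses are the pure NE.
Velox against Standard: payoffs 2, -5, -1, -4 → best response Budget.
Velox against Plus: payoffs -4, -1, -5, 3 → best response Premium.
Velox against Premium: payoffs -2, 0, -5, 3 → best response Premium.
Turo against Budget: payoffs -3, 1, -4 → best response Plus.
Turo against Standard: payoffs -5, 3, 0 → best response Plus.
Turo against Plus: payoffs -1, 4, -3 → best response Plus.
Turo against Premium: payoffs 5, -2, -4 → best response Standard.
No profile is a mutual best response for all players.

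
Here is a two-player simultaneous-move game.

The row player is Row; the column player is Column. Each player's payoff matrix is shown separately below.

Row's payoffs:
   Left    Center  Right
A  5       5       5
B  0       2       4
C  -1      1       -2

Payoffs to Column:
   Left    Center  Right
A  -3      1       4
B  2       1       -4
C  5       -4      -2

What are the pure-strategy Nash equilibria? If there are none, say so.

For each player, find the best response to each opponent profile; mutual best responses are the pure NE.
Row against Left: payoffs 5, 0, -1 → best response A.
Row against Center: payoffs 5, 2, 1 → best response A.
Row against Right: payoffs 5, 4, -2 → best response A.
Column against A: payoffs -3, 1, 4 → best response Right.
Column against B: payoffs 2, 1, -4 → best response Left.
Column against C: payoffs 5, -4, -2 → best response Left.
Mutual best responses: (A, Right).

The unique pure-strategy Nash equilibrium is (A, Right).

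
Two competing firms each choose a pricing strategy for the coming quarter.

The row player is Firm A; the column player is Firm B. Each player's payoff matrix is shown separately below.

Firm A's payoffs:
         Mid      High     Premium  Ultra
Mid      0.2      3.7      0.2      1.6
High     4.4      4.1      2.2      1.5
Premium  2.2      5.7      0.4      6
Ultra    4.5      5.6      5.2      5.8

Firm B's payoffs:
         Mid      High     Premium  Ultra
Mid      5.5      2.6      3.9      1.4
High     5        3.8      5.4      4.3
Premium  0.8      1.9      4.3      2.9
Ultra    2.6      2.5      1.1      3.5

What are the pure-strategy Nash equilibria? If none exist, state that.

This game has no pure Nash equilibrium.

(Mid, Mid): Firm A can switch to High (0.2 → 4.4). Not NE.
(Mid, High): Firm A can switch to High (3.7 → 4.1). Not NE.
(Mid, Premium): Firm A can switch to High (0.2 → 2.2). Not NE.
(Mid, Ultra): Firm A can switch to Premium (1.6 → 6). Not NE.
(High, Mid): Firm A can switch to Ultra (4.4 → 4.5). Not NE.
(High, High): Firm A can switch to Premium (4.1 → 5.7). Not NE.
(High, Premium): Firm A can switch to Ultra (2.2 → 5.2). Not NE.
(High, Ultra): Firm A can switch to Mid (1.5 → 1.6). Not NE.
(The remaining 8 profiles each have a profitable deviation by the same check.)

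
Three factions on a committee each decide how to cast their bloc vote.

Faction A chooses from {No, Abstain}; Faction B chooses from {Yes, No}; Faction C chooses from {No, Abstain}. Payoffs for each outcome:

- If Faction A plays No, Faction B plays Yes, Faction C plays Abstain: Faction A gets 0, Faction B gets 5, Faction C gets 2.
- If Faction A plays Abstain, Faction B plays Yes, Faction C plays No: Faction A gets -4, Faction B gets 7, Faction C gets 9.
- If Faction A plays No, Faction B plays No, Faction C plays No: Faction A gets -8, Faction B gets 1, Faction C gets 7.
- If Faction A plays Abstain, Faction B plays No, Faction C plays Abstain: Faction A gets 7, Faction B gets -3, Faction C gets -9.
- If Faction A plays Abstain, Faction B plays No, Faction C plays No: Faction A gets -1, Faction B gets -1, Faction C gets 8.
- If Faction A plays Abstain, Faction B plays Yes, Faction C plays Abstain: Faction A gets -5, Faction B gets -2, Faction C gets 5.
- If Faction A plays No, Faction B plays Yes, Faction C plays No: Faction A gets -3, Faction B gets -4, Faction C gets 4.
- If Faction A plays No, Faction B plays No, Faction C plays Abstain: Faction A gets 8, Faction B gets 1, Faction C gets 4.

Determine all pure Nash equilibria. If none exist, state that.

There is no pure-strategy Nash equilibrium.

Mark each player's best response to every combination of opponents' strategies; a profile where every player is best-responding is a pure Nash equilibrium.
Faction A against (Yes, No): payoffs -3, -4 → best response No.
Faction A against (Yes, Abstain): payoffs 0, -5 → best response No.
Faction A against (No, No): payoffs -8, -1 → best response Abstain.
Faction A against (No, Abstain): payoffs 8, 7 → best response No.
Faction B against (No, No): payoffs -4, 1 → best response No.
Faction B against (No, Abstain): payoffs 5, 1 → best response Yes.
Faction B against (Abstain, No): payoffs 7, -1 → best response Yes.
Faction B against (Abstain, Abstain): payoffs -2, -3 → best response Yes.
Faction C against (No, Yes): payoffs 4, 2 → best response No.
Faction C against (No, No): payoffs 7, 4 → best response No.
Faction C against (Abstain, Yes): payoffs 9, 5 → best response No.
Faction C against (Abstain, No): payoffs 8, -9 → best response No.
No profile is a mutual best response for all players.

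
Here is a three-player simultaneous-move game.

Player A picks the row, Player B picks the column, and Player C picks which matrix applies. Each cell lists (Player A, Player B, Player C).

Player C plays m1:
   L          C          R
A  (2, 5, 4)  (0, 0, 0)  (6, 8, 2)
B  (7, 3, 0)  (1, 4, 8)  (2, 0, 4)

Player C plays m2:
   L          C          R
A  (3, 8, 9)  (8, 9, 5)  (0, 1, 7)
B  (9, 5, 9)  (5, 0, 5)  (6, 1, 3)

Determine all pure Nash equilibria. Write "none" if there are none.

(A, L, m1): Player A can switch to B (2 → 7). Not NE.
(A, L, m2): Player A can switch to B (3 → 9). Not NE.
(A, C, m1): Player A can switch to B (0 → 1). Not NE.
(A, C, m2): Player A gets 8, best alternative 5; Player B gets 9, best alternative 8; Player C gets 5, best alternative 0. No profitable deviation — NE.
(A, R, m1): Player C can switch to m2 (2 → 7). Not NE.
(A, R, m2): Player A can switch to B (0 → 6). Not NE.
(B, L, m1): Player B can switch to C (3 → 4). Not NE.
(B, L, m2): Player A gets 9, best alternative 3; Player B gets 5, best alternative 1; Player C gets 9, best alternative 0. No profitable deviation — NE.
(B, C, m1): Player A gets 1, best alternative 0; Player B gets 4, best alternative 3; Player C gets 8, best alternative 5. No profitable deviation — NE.
(B, C, m2): Player A can switch to A (5 → 8). Not NE.
(B, R, m1): Player A can switch to A (2 → 6). Not NE.
(B, R, m2): Player B can switch to L (1 → 5). Not NE.

(A, C, m2), (B, L, m2), (B, C, m1)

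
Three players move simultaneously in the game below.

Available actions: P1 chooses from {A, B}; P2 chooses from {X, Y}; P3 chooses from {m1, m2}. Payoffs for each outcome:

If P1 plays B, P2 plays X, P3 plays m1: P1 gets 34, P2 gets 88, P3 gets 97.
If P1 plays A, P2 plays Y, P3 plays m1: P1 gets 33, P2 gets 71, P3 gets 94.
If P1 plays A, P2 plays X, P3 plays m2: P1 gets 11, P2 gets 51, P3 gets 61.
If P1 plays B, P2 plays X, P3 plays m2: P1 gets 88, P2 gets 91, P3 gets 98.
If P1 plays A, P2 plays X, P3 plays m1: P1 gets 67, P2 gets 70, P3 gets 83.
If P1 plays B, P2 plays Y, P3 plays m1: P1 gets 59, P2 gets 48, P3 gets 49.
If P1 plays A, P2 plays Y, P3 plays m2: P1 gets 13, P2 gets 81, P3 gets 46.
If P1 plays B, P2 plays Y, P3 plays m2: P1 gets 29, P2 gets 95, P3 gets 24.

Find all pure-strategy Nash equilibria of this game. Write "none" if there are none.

(A, X, m1): P2 can switch to Y (70 → 71). Not NE.
(A, X, m2): P1 can switch to B (11 → 88). Not NE.
(A, Y, m1): P1 can switch to B (33 → 59). Not NE.
(A, Y, m2): P1 can switch to B (13 → 29). Not NE.
(B, X, m1): P1 can switch to A (34 → 67). Not NE.
(B, X, m2): P2 can switch to Y (91 → 95). Not NE.
(B, Y, m1): P2 can switch to X (48 → 88). Not NE.
(B, Y, m2): P3 can switch to m1 (24 → 49). Not NE.

none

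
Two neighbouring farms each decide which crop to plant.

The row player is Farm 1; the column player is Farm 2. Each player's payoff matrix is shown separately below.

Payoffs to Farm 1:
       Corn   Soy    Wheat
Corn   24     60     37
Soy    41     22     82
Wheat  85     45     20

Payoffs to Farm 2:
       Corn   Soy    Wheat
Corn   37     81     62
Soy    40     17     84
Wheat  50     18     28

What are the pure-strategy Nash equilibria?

Pure-strategy Nash equilibria: (Corn, Soy), (Soy, Wheat), (Wheat, Corn)

Check each profile: it is a Nash equilibrium iff no player can strictly gain by switching unilaterally.
(Corn, Corn): Farm 1 can switch to Soy (24 → 41). Not NE.
(Corn, Soy): Farm 1 gets 60, best alternative 45; Farm 2 gets 81, best alternative 62. No profitable deviation — NE.
(Corn, Wheat): Farm 1 can switch to Soy (37 → 82). Not NE.
(Soy, Corn): Farm 1 can switch to Wheat (41 → 85). Not NE.
(Soy, Soy): Farm 1 can switch to Corn (22 → 60). Not NE.
(Soy, Wheat): Farm 1 gets 82, best alternative 37; Farm 2 gets 84, best alternative 40. No profitable deviation — NE.
(Wheat, Corn): Farm 1 gets 85, best alternative 41; Farm 2 gets 50, best alternative 28. No profitable deviation — NE.
(Wheat, Soy): Farm 1 can switch to Corn (45 → 60). Not NE.
(Wheat, Wheat): Farm 1 can switch to Corn (20 → 37). Not NE.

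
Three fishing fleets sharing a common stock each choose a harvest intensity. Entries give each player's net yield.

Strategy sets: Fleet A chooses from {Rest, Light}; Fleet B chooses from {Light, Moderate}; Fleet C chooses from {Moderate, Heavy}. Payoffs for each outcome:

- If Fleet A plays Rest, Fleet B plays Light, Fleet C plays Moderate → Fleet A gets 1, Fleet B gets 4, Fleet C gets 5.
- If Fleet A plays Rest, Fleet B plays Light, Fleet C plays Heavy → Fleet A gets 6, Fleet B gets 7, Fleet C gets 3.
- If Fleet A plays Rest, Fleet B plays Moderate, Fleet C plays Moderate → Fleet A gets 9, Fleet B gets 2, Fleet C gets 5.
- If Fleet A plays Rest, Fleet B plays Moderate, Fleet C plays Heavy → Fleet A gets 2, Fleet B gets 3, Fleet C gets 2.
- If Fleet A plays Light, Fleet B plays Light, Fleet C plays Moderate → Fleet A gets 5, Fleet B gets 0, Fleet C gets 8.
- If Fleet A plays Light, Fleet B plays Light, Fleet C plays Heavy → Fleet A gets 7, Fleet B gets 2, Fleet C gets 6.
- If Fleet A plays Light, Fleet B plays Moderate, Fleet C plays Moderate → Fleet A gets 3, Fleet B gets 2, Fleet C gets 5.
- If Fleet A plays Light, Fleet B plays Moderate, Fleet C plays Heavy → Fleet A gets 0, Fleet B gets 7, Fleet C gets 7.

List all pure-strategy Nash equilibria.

There is no pure-strategy Nash equilibrium.

(Rest, Light, Moderate): Fleet A can switch to Light (1 → 5). Not NE.
(Rest, Light, Heavy): Fleet A can switch to Light (6 → 7). Not NE.
(Rest, Moderate, Moderate): Fleet B can switch to Light (2 → 4). Not NE.
(Rest, Moderate, Heavy): Fleet B can switch to Light (3 → 7). Not NE.
(Light, Light, Moderate): Fleet B can switch to Moderate (0 → 2). Not NE.
(Light, Light, Heavy): Fleet B can switch to Moderate (2 → 7). Not NE.
(Light, Moderate, Moderate): Fleet A can switch to Rest (3 → 9). Not NE.
(Light, Moderate, Heavy): Fleet A can switch to Rest (0 → 2). Not NE.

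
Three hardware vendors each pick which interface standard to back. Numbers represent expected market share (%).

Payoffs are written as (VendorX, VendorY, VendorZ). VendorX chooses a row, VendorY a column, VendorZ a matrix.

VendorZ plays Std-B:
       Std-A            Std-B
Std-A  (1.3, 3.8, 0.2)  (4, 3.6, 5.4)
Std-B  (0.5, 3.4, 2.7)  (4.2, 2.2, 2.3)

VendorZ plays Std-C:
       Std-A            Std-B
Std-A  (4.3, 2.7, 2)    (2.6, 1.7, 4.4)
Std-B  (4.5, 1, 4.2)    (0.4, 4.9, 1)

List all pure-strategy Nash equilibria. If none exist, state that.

For each player, find the best response to each opponent profile; mutual best responses are the pure NE.
VendorX against (Std-A, Std-B): payoffs 1.3, 0.5 → best response Std-A.
VendorX against (Std-A, Std-C): payoffs 4.3, 4.5 → best response Std-B.
VendorX against (Std-B, Std-B): payoffs 4, 4.2 → best response Std-B.
VendorX against (Std-B, Std-C): payoffs 2.6, 0.4 → best response Std-A.
VendorY against (Std-A, Std-B): payoffs 3.8, 3.6 → best response Std-A.
VendorY against (Std-A, Std-C): payoffs 2.7, 1.7 → best response Std-A.
VendorY against (Std-B, Std-B): payoffs 3.4, 2.2 → best response Std-A.
VendorY against (Std-B, Std-C): payoffs 1, 4.9 → best response Std-B.
VendorZ against (Std-A, Std-A): payoffs 0.2, 2 → best response Std-C.
VendorZ against (Std-A, Std-B): payoffs 5.4, 4.4 → best response Std-B.
VendorZ against (Std-B, Std-A): payoffs 2.7, 4.2 → best response Std-C.
VendorZ against (Std-B, Std-B): payoffs 2.3, 1 → best response Std-B.
No profile is a mutual best response for all players.

There is no pure-strategy Nash equilibrium.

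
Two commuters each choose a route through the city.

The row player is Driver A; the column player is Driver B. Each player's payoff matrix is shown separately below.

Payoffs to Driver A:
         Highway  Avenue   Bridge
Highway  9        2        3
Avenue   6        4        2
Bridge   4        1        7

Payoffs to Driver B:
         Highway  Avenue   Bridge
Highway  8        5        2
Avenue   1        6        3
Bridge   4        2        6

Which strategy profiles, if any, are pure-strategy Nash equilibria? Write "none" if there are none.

(Highway, Highway): Driver A gets 9, best alternative 6; Driver B gets 8, best alternative 5. No profitable deviation — NE.
(Highway, Avenue): Driver A can switch to Avenue (2 → 4). Not NE.
(Highway, Bridge): Driver A can switch to Bridge (3 → 7). Not NE.
(Avenue, Highway): Driver A can switch to Highway (6 → 9). Not NE.
(Avenue, Avenue): Driver A gets 4, best alternative 2; Driver B gets 6, best alternative 3. No profitable deviation — NE.
(Avenue, Bridge): Driver A can switch to Highway (2 → 3). Not NE.
(Bridge, Highway): Driver A can switch to Highway (4 → 9). Not NE.
(Bridge, Avenue): Driver A can switch to Highway (1 → 2). Not NE.
(Bridge, Bridge): Driver A gets 7, best alternative 3; Driver B gets 6, best alternative 4. No profitable deviation — NE.

Pure-strategy Nash equilibria: (Highway, Highway); (Avenue, Avenue); (Bridge, Bridge)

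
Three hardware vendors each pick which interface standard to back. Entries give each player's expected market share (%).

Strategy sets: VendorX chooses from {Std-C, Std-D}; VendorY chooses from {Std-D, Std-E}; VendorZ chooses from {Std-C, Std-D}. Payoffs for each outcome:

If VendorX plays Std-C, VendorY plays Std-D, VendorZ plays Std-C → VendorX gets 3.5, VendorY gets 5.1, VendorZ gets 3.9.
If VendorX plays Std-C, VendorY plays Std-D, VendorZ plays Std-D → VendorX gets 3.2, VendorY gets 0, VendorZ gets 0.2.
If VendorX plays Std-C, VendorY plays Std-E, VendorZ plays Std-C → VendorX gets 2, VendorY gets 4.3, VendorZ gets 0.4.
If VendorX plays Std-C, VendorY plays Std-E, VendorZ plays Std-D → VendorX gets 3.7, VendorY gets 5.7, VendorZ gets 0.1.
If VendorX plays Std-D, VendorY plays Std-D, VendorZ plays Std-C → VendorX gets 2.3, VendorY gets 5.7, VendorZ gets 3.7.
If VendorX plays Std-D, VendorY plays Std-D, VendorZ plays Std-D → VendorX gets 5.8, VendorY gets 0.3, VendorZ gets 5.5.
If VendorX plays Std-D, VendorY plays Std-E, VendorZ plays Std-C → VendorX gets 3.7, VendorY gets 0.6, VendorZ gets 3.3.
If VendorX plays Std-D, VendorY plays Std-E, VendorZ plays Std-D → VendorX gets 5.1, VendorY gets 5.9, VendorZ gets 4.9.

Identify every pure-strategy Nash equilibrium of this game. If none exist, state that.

For each player, find the best response to each opponent profile; mutual best responses are the pure NE.
VendorX against (Std-D, Std-C): payoffs 3.5, 2.3 → best response Std-C.
VendorX against (Std-D, Std-D): payoffs 3.2, 5.8 → best response Std-D.
VendorX against (Std-E, Std-C): payoffs 2, 3.7 → best response Std-D.
VendorX against (Std-E, Std-D): payoffs 3.7, 5.1 → best response Std-D.
VendorY against (Std-C, Std-C): payoffs 5.1, 4.3 → best response Std-D.
VendorY against (Std-C, Std-D): payoffs 0, 5.7 → best response Std-E.
VendorY against (Std-D, Std-C): payoffs 5.7, 0.6 → best response Std-D.
VendorY against (Std-D, Std-D): payoffs 0.3, 5.9 → best response Std-E.
VendorZ against (Std-C, Std-D): payoffs 3.9, 0.2 → best response Std-C.
VendorZ against (Std-C, Std-E): payoffs 0.4, 0.1 → best response Std-C.
VendorZ against (Std-D, Std-D): payoffs 3.7, 5.5 → best response Std-D.
VendorZ against (Std-D, Std-E): payoffs 3.3, 4.9 → best response Std-D.
Mutual best responses: (Std-C, Std-D, Std-C); (Std-D, Std-E, Std-D).

(Std-C, Std-D, Std-C) and (Std-D, Std-E, Std-D)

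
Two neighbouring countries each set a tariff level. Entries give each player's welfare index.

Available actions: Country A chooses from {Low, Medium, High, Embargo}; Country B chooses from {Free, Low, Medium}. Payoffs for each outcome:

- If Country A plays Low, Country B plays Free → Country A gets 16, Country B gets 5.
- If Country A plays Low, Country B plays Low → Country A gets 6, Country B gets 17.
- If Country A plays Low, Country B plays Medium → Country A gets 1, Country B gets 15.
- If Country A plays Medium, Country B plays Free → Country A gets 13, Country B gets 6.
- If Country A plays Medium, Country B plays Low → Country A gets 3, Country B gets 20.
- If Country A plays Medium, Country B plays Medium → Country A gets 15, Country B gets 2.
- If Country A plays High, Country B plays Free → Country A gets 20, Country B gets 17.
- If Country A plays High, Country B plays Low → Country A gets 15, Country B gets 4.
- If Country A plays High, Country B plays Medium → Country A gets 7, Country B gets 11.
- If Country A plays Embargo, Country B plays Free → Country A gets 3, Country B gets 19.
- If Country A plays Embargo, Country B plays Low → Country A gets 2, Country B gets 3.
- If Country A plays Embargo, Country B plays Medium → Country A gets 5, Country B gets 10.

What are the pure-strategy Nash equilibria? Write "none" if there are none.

Country A against Free: payoffs 16, 13, 20, 3 → best response High.
Country A against Low: payoffs 6, 3, 15, 2 → best response High.
Country A against Medium: payoffs 1, 15, 7, 5 → best response Medium.
Country B against Low: payoffs 5, 17, 15 → best response Low.
Country B against Medium: payoffs 6, 20, 2 → best response Low.
Country B against High: payoffs 17, 4, 11 → best response Free.
Country B against Embargo: payoffs 19, 3, 10 → best response Free.
Mutual best responses: (High, Free).

The unique pure-strategy Nash equilibrium is (High, Free).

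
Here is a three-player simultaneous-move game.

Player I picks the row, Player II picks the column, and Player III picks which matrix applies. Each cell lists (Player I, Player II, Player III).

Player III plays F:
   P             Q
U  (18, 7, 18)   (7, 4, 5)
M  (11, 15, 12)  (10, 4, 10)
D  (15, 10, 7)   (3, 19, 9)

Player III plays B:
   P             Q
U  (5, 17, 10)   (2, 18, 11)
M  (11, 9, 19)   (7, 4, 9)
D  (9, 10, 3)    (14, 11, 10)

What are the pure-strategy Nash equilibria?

Player I against (P, F): payoffs 18, 11, 15 → best response U.
Player I against (P, B): payoffs 5, 11, 9 → best response M.
Player I against (Q, F): payoffs 7, 10, 3 → best response M.
Player I against (Q, B): payoffs 2, 7, 14 → best response D.
Player II against (U, F): payoffs 7, 4 → best response P.
Player II against (U, B): payoffs 17, 18 → best response Q.
Player II against (M, F): payoffs 15, 4 → best response P.
Player II against (M, B): payoffs 9, 4 → best response P.
Player II against (D, F): payoffs 10, 19 → best response Q.
Player II against (D, B): payoffs 10, 11 → best response Q.
Player III against (U, P): payoffs 18, 10 → best response F.
Player III against (U, Q): payoffs 5, 11 → best response B.
Player III against (M, P): payoffs 12, 19 → best response B.
Player III against (M, Q): payoffs 10, 9 → best response F.
Player III against (D, P): payoffs 7, 3 → best response F.
Player III against (D, Q): payoffs 9, 10 → best response B.
Mutual best responses: (U, P, F); (M, P, B); (D, Q, B).

The pure Nash equilibria are (U, P, F) and (M, P, B) and (D, Q, B).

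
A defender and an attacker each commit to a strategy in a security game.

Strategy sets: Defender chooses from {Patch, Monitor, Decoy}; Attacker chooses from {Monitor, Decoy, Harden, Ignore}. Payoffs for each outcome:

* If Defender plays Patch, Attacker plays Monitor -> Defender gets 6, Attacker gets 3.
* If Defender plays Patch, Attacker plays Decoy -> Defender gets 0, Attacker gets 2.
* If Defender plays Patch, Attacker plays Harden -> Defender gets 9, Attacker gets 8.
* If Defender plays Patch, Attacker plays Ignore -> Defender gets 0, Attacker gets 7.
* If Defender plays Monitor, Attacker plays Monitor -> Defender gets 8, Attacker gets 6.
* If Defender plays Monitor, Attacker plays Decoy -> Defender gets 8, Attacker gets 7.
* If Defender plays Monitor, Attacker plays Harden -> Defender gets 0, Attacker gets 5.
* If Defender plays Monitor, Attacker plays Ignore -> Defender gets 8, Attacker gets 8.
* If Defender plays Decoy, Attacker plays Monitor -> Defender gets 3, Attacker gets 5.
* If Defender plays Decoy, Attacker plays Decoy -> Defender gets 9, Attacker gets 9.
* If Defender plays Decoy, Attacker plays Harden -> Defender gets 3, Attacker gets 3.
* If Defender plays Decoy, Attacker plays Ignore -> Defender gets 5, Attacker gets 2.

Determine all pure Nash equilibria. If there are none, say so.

Defender against Monitor: payoffs 6, 8, 3 → best response Monitor.
Defender against Decoy: payoffs 0, 8, 9 → best response Decoy.
Defender against Harden: payoffs 9, 0, 3 → best response Patch.
Defender against Ignore: payoffs 0, 8, 5 → best response Monitor.
Attacker against Patch: payoffs 3, 2, 8, 7 → best response Harden.
Attacker against Monitor: payoffs 6, 7, 5, 8 → best response Ignore.
Attacker against Decoy: payoffs 5, 9, 3, 2 → best response Decoy.
Mutual best responses: (Patch, Harden); (Monitor, Ignore); (Decoy, Decoy).

The pure Nash equilibria are (Patch, Harden), (Monitor, Ignore), (Decoy, Decoy).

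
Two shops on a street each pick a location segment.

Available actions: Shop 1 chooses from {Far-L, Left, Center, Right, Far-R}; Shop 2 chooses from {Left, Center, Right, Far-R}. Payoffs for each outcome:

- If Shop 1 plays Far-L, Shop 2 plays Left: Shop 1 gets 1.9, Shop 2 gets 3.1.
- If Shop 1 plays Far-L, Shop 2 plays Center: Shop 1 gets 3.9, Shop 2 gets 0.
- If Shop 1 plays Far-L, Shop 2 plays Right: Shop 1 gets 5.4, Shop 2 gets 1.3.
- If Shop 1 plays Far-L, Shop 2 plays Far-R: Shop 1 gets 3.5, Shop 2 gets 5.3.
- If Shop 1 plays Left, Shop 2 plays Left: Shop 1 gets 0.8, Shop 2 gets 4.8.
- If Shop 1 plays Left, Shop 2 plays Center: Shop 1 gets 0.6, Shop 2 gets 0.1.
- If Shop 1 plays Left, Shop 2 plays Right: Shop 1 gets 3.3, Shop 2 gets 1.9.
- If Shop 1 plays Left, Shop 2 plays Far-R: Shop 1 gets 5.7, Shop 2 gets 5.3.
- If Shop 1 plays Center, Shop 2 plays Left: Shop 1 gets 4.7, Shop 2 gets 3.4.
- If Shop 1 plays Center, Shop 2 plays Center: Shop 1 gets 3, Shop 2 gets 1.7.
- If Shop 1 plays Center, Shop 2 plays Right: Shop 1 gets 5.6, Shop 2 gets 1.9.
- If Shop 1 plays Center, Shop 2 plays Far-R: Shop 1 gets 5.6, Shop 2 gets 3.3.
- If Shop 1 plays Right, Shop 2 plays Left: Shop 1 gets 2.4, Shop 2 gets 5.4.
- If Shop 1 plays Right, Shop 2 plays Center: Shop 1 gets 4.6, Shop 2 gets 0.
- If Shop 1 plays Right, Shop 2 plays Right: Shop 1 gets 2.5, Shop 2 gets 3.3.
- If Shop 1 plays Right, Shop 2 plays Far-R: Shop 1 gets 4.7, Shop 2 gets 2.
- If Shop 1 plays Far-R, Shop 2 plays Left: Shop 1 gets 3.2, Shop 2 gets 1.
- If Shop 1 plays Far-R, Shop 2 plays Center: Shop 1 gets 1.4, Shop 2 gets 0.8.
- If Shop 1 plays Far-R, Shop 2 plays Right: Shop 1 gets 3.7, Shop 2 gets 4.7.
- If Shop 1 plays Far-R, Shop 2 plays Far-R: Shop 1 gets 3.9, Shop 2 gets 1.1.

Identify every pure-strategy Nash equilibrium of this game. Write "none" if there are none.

(Far-L, Left): Shop 1 can switch to Center (1.9 → 4.7). Not NE.
(Far-L, Center): Shop 1 can switch to Right (3.9 → 4.6). Not NE.
(Far-L, Right): Shop 1 can switch to Center (5.4 → 5.6). Not NE.
(Far-L, Far-R): Shop 1 can switch to Left (3.5 → 5.7). Not NE.
(Left, Left): Shop 1 can switch to Far-L (0.8 → 1.9). Not NE.
(Left, Center): Shop 1 can switch to Far-L (0.6 → 3.9). Not NE.
(Left, Right): Shop 1 can switch to Far-L (3.3 → 5.4). Not NE.
(Left, Far-R): Shop 1 gets 5.7, best alternative 5.6; Shop 2 gets 5.3, best alternative 4.8. No profitable deviation — NE.
(Center, Left): Shop 1 gets 4.7, best alternative 3.2; Shop 2 gets 3.4, best alternative 3.3. No profitable deviation — NE.
(Center, Center): Shop 1 can switch to Far-L (3 → 3.9). Not NE.
(The remaining 10 profiles each have a profitable deviation by the same check.)

Pure-strategy Nash equilibria: (Left, Far-R); (Center, Left)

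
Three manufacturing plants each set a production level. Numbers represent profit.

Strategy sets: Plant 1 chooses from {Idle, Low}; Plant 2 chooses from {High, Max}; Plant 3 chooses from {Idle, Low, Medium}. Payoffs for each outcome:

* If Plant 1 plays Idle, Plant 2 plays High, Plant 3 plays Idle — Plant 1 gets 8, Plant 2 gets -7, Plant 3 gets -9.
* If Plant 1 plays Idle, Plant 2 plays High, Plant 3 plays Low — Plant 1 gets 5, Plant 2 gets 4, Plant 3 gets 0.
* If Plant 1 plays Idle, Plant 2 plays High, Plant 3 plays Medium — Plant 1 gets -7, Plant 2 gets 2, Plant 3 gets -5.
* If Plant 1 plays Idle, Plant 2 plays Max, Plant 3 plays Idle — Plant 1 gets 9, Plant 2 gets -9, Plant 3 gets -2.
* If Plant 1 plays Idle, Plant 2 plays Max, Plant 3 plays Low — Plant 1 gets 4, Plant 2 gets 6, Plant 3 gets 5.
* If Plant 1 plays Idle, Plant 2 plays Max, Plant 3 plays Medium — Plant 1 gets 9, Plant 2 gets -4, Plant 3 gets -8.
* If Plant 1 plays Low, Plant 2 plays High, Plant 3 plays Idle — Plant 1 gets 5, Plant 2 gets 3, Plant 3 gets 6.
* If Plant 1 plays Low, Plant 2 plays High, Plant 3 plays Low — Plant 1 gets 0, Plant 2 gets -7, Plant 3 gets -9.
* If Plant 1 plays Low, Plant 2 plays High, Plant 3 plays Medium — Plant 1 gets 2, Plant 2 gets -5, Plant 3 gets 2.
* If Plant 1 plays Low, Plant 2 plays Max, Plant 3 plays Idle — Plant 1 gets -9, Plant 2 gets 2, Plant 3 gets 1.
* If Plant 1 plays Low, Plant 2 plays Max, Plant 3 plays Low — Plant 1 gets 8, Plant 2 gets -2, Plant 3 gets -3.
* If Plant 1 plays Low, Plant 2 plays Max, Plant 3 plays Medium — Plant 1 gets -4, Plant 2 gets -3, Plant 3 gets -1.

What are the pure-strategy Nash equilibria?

Plant 1 against (High, Idle): payoffs 8, 5 → best response Idle.
Plant 1 against (High, Low): payoffs 5, 0 → best response Idle.
Plant 1 against (High, Medium): payoffs -7, 2 → best response Low.
Plant 1 against (Max, Idle): payoffs 9, -9 → best response Idle.
Plant 1 against (Max, Low): payoffs 4, 8 → best response Low.
Plant 1 against (Max, Medium): payoffs 9, -4 → best response Idle.
Plant 2 against (Idle, Idle): payoffs -7, -9 → best response High.
Plant 2 against (Idle, Low): payoffs 4, 6 → best response Max.
Plant 2 against (Idle, Medium): payoffs 2, -4 → best response High.
Plant 2 against (Low, Idle): payoffs 3, 2 → best response High.
Plant 2 against (Low, Low): payoffs -7, -2 → best response Max.
Plant 2 against (Low, Medium): payoffs -5, -3 → best response Max.
Plant 3 against (Idle, High): payoffs -9, 0, -5 → best response Low.
Plant 3 against (Idle, Max): payoffs -2, 5, -8 → best response Low.
Plant 3 against (Low, High): payoffs 6, -9, 2 → best response Idle.
Plant 3 against (Low, Max): payoffs 1, -3, -1 → best response Idle.
No profile is a mutual best response for all players.

This game has no pure Nash equilibrium.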